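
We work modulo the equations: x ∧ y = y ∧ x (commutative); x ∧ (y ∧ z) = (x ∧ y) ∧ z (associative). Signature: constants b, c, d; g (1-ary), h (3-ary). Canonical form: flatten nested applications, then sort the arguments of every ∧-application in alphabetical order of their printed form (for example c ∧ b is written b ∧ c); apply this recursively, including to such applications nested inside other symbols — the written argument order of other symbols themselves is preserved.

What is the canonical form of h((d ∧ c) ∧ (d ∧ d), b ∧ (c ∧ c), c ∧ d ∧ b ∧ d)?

Work inside:  (d ∧ c) ∧ (d ∧ d)
Merge nested applications:  d ∧ c ∧ d ∧ d
Order the arguments:  c ∧ d ∧ d ∧ d
Put back:  h(c ∧ d ∧ d ∧ d, b ∧ c ∧ c, b ∧ c ∧ d ∧ d)

Answer: h(c ∧ d ∧ d ∧ d, b ∧ c ∧ c, b ∧ c ∧ d ∧ d)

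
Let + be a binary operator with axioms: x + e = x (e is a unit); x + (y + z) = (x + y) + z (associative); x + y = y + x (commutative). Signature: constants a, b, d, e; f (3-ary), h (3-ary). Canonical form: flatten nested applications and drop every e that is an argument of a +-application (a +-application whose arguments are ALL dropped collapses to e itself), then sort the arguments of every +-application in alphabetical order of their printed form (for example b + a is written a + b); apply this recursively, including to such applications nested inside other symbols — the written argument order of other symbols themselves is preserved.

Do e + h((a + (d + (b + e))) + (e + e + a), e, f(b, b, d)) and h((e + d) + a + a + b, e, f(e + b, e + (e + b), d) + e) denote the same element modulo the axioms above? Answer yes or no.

Answer: yes — both canonical forms are h(a + a + b + d, e, f(b, b, d))

Derivation:
Left:  e + h((a + (d + (b + e))) + (e + e + a), e, f(b, b, d))
  Canonicalize subterm:  h((a + (d + (b + e))) + (e + e + a), e, f(b, b, d))  →  h(a + a + b + d, e, f(b, b, d))
  Units out:  drop e
  Sort arguments:  h(a + a + b + d, e, f(b, b, d))
Right:  h((e + d) + a + a + b, e, f(e + b, e + (e + b), d) + e)
  Descend into:  f(e + b, e + (e + b), d) + e
  Canonicalize subterm:  f(e + b, e + (e + b), d)  →  f(b, b, d)
  Units out:  drop e
  Sort:  f(b, b, d)
  Put back:  h(a + a + b + d, e, f(b, b, d))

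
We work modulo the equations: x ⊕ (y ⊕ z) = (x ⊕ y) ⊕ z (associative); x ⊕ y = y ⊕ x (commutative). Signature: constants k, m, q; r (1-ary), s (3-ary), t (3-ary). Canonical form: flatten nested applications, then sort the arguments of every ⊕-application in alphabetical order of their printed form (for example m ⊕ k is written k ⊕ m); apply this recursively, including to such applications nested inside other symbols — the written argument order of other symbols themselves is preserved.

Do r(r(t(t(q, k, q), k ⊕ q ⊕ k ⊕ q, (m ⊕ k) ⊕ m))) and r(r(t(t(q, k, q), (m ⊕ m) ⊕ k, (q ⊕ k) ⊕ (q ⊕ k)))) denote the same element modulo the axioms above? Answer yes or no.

Left:  r(r(t(t(q, k, q), k ⊕ q ⊕ k ⊕ q, (m ⊕ k) ⊕ m)))
  Focus inside:  (m ⊕ k) ⊕ m
  Un-nest:  m ⊕ k ⊕ m
  Order the arguments:  k ⊕ m ⊕ m
  Reassemble:  r(r(t(t(q, k, q), k ⊕ k ⊕ q ⊕ q, k ⊕ m ⊕ m)))
Right:  r(r(t(t(q, k, q), (m ⊕ m) ⊕ k, (q ⊕ k) ⊕ (q ⊕ k))))
  Descend into:  (q ⊕ k) ⊕ (q ⊕ k)
  Flatten:  q ⊕ k ⊕ q ⊕ k
  Sort:  k ⊕ k ⊕ q ⊕ q
  Put back:  r(r(t(t(q, k, q), k ⊕ m ⊕ m, k ⊕ k ⊕ q ⊕ q)))

Answer: no — r(r(t(t(q, k, q), k ⊕ k ⊕ q ⊕ q, k ⊕ m ⊕ m))) vs r(r(t(t(q, k, q), k ⊕ m ⊕ m, k ⊕ k ⊕ q ⊕ q)))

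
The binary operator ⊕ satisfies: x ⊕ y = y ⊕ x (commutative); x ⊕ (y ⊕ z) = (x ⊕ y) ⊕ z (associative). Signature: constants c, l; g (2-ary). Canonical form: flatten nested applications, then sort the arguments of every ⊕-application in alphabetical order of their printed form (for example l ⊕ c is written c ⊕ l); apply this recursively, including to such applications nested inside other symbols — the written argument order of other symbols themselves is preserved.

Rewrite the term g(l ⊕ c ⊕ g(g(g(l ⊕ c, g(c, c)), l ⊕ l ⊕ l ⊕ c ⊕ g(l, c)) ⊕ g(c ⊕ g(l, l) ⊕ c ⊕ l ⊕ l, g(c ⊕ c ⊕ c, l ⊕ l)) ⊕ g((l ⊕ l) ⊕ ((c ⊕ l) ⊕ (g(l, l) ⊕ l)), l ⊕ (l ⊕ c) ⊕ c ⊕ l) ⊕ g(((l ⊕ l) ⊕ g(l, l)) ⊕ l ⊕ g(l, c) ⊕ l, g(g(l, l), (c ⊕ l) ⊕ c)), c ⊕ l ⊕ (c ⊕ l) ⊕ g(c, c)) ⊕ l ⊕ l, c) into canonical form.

Focus inside:  l ⊕ c ⊕ g(g(g(l ⊕ c, g(c, c)), l ⊕ l ⊕ l ⊕ c ⊕ g(l, c)) ⊕ g(c ⊕ g(l, l) ⊕ c ⊕ l ⊕ l, g(c ⊕ c ⊕ c, l ⊕ l)) ⊕ g((l ⊕ l) ⊕ ((c ⊕ l) ⊕ (g(l, l) ⊕ l)), l ⊕ (l ⊕ c) ⊕ c ⊕ l) ⊕ g(((l ⊕ l) ⊕ g(l, l)) ⊕ l ⊕ g(l, c) ⊕ l, g(g(l, l), (c ⊕ l) ⊕ c)), c ⊕ l ⊕ (c ⊕ l) ⊕ g(c, c)) ⊕ l ⊕ l
Inside:  g(g(g(l ⊕ c, g(c, c)), l ⊕ l ⊕ l ⊕ c ⊕ g(l, c)) ⊕ g(c ⊕ g(l, l) ⊕ c ⊕ l ⊕ l, g(c ⊕ c ⊕ c, l ⊕ l)) ⊕ g((l ⊕ l) ⊕ ((c ⊕ l) ⊕ (g(l, l) ⊕ l)), l ⊕ (l ⊕ c) ⊕ c ⊕ l) ⊕ g(((l ⊕ l) ⊕ g(l, l)) ⊕ l ⊕ g(l, c) ⊕ l, g(g(l, l), (c ⊕ l) ⊕ c)), c ⊕ l ⊕ (c ⊕ l) ⊕ g(c, c))  →  g(g(c ⊕ c ⊕ g(l, l) ⊕ l ⊕ l, g(c ⊕ c ⊕ c, l ⊕ l)) ⊕ g(c ⊕ g(l, l) ⊕ l ⊕ l ⊕ l ⊕ l, c ⊕ c ⊕ l ⊕ l ⊕ l) ⊕ g(g(c ⊕ l, g(c, c)), c ⊕ g(l, c) ⊕ l ⊕ l ⊕ l) ⊕ g(g(l, c) ⊕ g(l, l) ⊕ l ⊕ l ⊕ l ⊕ l, g(g(l, l), c ⊕ c ⊕ l)), c ⊕ c ⊕ g(c, c) ⊕ l ⊕ l)
Order the arguments:  c ⊕ g(g(c ⊕ c ⊕ g(l, l) ⊕ l ⊕ l, g(c ⊕ c ⊕ c, l ⊕ l)) ⊕ g(c ⊕ g(l, l) ⊕ l ⊕ l ⊕ l ⊕ l, c ⊕ c ⊕ l ⊕ l ⊕ l) ⊕ g(g(c ⊕ l, g(c, c)), c ⊕ g(l, c) ⊕ l ⊕ l ⊕ l) ⊕ g(g(l, c) ⊕ g(l, l) ⊕ l ⊕ l ⊕ l ⊕ l, g(g(l, l), c ⊕ c ⊕ l)), c ⊕ c ⊕ g(c, c) ⊕ l ⊕ l) ⊕ l ⊕ l ⊕ l
Reassemble:  g(c ⊕ g(g(c ⊕ c ⊕ g(l, l) ⊕ l ⊕ l, g(c ⊕ c ⊕ c, l ⊕ l)) ⊕ g(c ⊕ g(l, l) ⊕ l ⊕ l ⊕ l ⊕ l, c ⊕ c ⊕ l ⊕ l ⊕ l) ⊕ g(g(c ⊕ l, g(c, c)), c ⊕ g(l, c) ⊕ l ⊕ l ⊕ l) ⊕ g(g(l, c) ⊕ g(l, l) ⊕ l ⊕ l ⊕ l ⊕ l, g(g(l, l), c ⊕ c ⊕ l)), c ⊕ c ⊕ g(c, c) ⊕ l ⊕ l) ⊕ l ⊕ l ⊕ l, c)

Answer: g(c ⊕ g(g(c ⊕ c ⊕ g(l, l) ⊕ l ⊕ l, g(c ⊕ c ⊕ c, l ⊕ l)) ⊕ g(c ⊕ g(l, l) ⊕ l ⊕ l ⊕ l ⊕ l, c ⊕ c ⊕ l ⊕ l ⊕ l) ⊕ g(g(c ⊕ l, g(c, c)), c ⊕ g(l, c) ⊕ l ⊕ l ⊕ l) ⊕ g(g(l, c) ⊕ g(l, l) ⊕ l ⊕ l ⊕ l ⊕ l, g(g(l, l), c ⊕ c ⊕ l)), c ⊕ c ⊕ g(c, c) ⊕ l ⊕ l) ⊕ l ⊕ l ⊕ l, c)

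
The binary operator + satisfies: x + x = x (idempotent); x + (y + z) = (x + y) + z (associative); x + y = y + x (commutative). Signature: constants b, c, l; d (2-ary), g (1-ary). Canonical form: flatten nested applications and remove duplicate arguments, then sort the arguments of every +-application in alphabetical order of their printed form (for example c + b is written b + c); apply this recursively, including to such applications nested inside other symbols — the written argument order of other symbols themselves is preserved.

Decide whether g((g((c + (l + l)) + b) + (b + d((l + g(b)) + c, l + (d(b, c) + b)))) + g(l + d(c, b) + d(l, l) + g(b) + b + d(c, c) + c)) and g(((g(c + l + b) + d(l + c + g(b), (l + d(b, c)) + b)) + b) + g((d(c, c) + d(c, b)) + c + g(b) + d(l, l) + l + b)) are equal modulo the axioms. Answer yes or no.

Answer: yes — both canonical forms are g(b + d(c + g(b) + l, b + d(b, c) + l) + g(b + c + d(c, b) + d(c, c) + d(l, l) + g(b) + l) + g(b + c + l))

Derivation:
Left:  g((g((c + (l + l)) + b) + (b + d((l + g(b)) + c, l + (d(b, c) + b)))) + g(l + d(c, b) + d(l, l) + g(b) + b + d(c, c) + c))
  Focus inside:  (g((c + (l + l)) + b) + (b + d((l + g(b)) + c, l + (d(b, c) + b)))) + g(l + d(c, b) + d(l, l) + g(b) + b + d(c, c) + c)
  Un-nest:  g((c + (l + l)) + b) + b + d((l + g(b)) + c, l + (d(b, c) + b)) + g(l + d(c, b) + d(l, l) + g(b) + b + d(c, c) + c)
  Simplify inside:  g((c + (l + l)) + b)  →  g(b + c + l)
  Canonicalize subterm:  d((l + g(b)) + c, l + (d(b, c) + b))  →  d(c + g(b) + l, b + d(b, c) + l)
  Simplify inside:  g(l + d(c, b) + d(l, l) + g(b) + b + d(c, c) + c)  →  g(b + c + d(c, b) + d(c, c) + d(l, l) + g(b) + l)
  Sort:  b + d(c + g(b) + l, b + d(b, c) + l) + g(b + c + d(c, b) + d(c, c) + d(l, l) + g(b) + l) + g(b + c + l)
  Rebuild:  g(b + d(c + g(b) + l, b + d(b, c) + l) + g(b + c + d(c, b) + d(c, c) + d(l, l) + g(b) + l) + g(b + c + l))
Right:  g(((g(c + l + b) + d(l + c + g(b), (l + d(b, c)) + b)) + b) + g((d(c, c) + d(c, b)) + c + g(b) + d(l, l) + l + b))
  Focus inside:  ((g(c + l + b) + d(l + c + g(b), (l + d(b, c)) + b)) + b) + g((d(c, c) + d(c, b)) + c + g(b) + d(l, l) + l + b)
  Un-nest:  g(c + l + b) + d(l + c + g(b), (l + d(b, c)) + b) + b + g((d(c, c) + d(c, b)) + c + g(b) + d(l, l) + l + b)
  Simplify inside:  g(c + l + b)  →  g(b + c + l)
  Inside:  d(l + c + g(b), (l + d(b, c)) + b)  →  d(c + g(b) + l, b + d(b, c) + l)
  Canonicalize subterm:  g((d(c, c) + d(c, b)) + c + g(b) + d(l, l) + l + b)  →  g(b + c + d(c, b) + d(c, c) + d(l, l) + g(b) + l)
  Sort arguments:  b + d(c + g(b) + l, b + d(b, c) + l) + g(b + c + d(c, b) + d(c, c) + d(l, l) + g(b) + l) + g(b + c + l)
  Reassemble:  g(b + d(c + g(b) + l, b + d(b, c) + l) + g(b + c + d(c, b) + d(c, c) + d(l, l) + g(b) + l) + g(b + c + l))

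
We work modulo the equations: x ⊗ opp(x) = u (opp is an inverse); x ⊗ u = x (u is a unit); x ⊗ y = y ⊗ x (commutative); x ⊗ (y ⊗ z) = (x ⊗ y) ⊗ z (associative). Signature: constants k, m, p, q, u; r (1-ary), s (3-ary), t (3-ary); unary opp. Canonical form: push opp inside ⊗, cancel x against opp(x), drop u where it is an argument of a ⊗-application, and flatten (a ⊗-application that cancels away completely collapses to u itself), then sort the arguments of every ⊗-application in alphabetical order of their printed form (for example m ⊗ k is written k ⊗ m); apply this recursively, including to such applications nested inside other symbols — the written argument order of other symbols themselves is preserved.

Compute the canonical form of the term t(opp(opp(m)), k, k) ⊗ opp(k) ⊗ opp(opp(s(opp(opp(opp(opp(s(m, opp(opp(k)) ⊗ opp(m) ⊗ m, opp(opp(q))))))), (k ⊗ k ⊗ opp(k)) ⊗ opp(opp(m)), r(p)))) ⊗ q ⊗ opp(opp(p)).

Push opp inside:  distribute opp over ⊗ and collapse double opp
Collect terms:  t(m, k, k) ⊗ opp(k) ⊗ s(s(m, k, q), k ⊗ m, r(p)) ⊗ q ⊗ p
Sort:  opp(k) ⊗ p ⊗ q ⊗ s(s(m, k, q), k ⊗ m, r(p)) ⊗ t(m, k, k)

Answer: opp(k) ⊗ p ⊗ q ⊗ s(s(m, k, q), k ⊗ m, r(p)) ⊗ t(m, k, k)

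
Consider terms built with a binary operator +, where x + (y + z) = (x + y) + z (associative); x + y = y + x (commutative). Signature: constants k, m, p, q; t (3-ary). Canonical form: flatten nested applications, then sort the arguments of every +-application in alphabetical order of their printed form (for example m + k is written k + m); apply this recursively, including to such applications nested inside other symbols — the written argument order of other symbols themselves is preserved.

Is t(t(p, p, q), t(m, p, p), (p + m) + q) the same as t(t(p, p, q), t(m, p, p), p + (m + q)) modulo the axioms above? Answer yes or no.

Left:  t(t(p, p, q), t(m, p, p), (p + m) + q)
  Focus inside:  (p + m) + q
  Un-nest:  p + m + q
  Sort arguments:  m + p + q
  Put back:  t(t(p, p, q), t(m, p, p), m + p + q)
Right:  t(t(p, p, q), t(m, p, p), p + (m + q))
  Focus inside:  p + (m + q)
  Un-nest:  p + m + q
  Order the arguments:  m + p + q
  Rebuild:  t(t(p, p, q), t(m, p, p), m + p + q)

Answer: yes — both canonical forms are t(t(p, p, q), t(m, p, p), m + p + q)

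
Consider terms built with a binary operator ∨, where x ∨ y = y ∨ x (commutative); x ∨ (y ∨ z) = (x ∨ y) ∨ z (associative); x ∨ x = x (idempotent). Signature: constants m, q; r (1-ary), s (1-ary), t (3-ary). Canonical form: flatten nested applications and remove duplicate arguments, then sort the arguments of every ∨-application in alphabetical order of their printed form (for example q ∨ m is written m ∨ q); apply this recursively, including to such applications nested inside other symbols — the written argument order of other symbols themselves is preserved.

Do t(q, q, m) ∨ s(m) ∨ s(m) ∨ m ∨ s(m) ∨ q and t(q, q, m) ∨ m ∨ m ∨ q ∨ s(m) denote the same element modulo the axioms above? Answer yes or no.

Answer: yes — both canonical forms are m ∨ q ∨ s(m) ∨ t(q, q, m)

Derivation:
Left:  t(q, q, m) ∨ s(m) ∨ s(m) ∨ m ∨ s(m) ∨ q
  Drop duplicates:  drop duplicate s(m), s(m)
  Sort arguments:  m ∨ q ∨ s(m) ∨ t(q, q, m)
Right:  t(q, q, m) ∨ m ∨ m ∨ q ∨ s(m)
  Drop duplicates:  drop duplicate m
  Order the arguments:  m ∨ q ∨ s(m) ∨ t(q, q, m)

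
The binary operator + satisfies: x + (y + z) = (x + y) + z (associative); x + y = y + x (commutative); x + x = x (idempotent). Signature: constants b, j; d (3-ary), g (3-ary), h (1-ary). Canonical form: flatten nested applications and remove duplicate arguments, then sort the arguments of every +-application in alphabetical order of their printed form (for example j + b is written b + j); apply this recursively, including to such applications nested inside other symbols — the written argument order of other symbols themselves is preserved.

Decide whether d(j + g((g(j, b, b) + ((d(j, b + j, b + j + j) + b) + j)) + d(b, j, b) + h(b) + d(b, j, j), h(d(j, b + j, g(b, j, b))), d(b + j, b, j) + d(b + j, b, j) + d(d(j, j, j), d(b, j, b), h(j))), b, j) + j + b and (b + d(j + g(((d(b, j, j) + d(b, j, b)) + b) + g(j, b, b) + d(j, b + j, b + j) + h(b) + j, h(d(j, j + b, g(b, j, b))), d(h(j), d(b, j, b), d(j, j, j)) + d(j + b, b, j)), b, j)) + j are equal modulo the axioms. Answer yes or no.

Left:  d(j + g((g(j, b, b) + ((d(j, b + j, b + j + j) + b) + j)) + d(b, j, b) + h(b) + d(b, j, j), h(d(j, b + j, g(b, j, b))), d(b + j, b, j) + d(b + j, b, j) + d(d(j, j, j), d(b, j, b), h(j))), b, j) + j + b
  Simplify inside:  d(j + g((g(j, b, b) + ((d(j, b + j, b + j + j) + b) + j)) + d(b, j, b) + h(b) + d(b, j, j), h(d(j, b + j, g(b, j, b))), d(b + j, b, j) + d(b + j, b, j) + d(d(j, j, j), d(b, j, b), h(j))), b, j)  →  d(g(b + d(b, j, b) + d(b, j, j) + d(j, b + j, b + j) + g(j, b, b) + h(b) + j, h(d(j, b + j, g(b, j, b))), d(b + j, b, j) + d(d(j, j, j), d(b, j, b), h(j))) + j, b, j)
  Sort:  b + d(g(b + d(b, j, b) + d(b, j, j) + d(j, b + j, b + j) + g(j, b, b) + h(b) + j, h(d(j, b + j, g(b, j, b))), d(b + j, b, j) + d(d(j, j, j), d(b, j, b), h(j))) + j, b, j) + j
Right:  (b + d(j + g(((d(b, j, j) + d(b, j, b)) + b) + g(j, b, b) + d(j, b + j, b + j) + h(b) + j, h(d(j, j + b, g(b, j, b))), d(h(j), d(b, j, b), d(j, j, j)) + d(j + b, b, j)), b, j)) + j
  Un-nest:  b + d(j + g(((d(b, j, j) + d(b, j, b)) + b) + g(j, b, b) + d(j, b + j, b + j) + h(b) + j, h(d(j, j + b, g(b, j, b))), d(h(j), d(b, j, b), d(j, j, j)) + d(j + b, b, j)), b, j) + j
  Canonicalize subterm:  d(j + g(((d(b, j, j) + d(b, j, b)) + b) + g(j, b, b) + d(j, b + j, b + j) + h(b) + j, h(d(j, j + b, g(b, j, b))), d(h(j), d(b, j, b), d(j, j, j)) + d(j + b, b, j)), b, j)  →  d(g(b + d(b, j, b) + d(b, j, j) + d(j, b + j, b + j) + g(j, b, b) + h(b) + j, h(d(j, b + j, g(b, j, b))), d(b + j, b, j) + d(h(j), d(b, j, b), d(j, j, j))) + j, b, j)
  Order the arguments:  b + d(g(b + d(b, j, b) + d(b, j, j) + d(j, b + j, b + j) + g(j, b, b) + h(b) + j, h(d(j, b + j, g(b, j, b))), d(b + j, b, j) + d(h(j), d(b, j, b), d(j, j, j))) + j, b, j) + j

Answer: no — b + d(g(b + d(b, j, b) + d(b, j, j) + d(j, b + j, b + j) + g(j, b, b) + h(b) + j, h(d(j, b + j, g(b, j, b))), d(b + j, b, j) + d(d(j, j, j), d(b, j, b), h(j))) + j, b, j) + j vs b + d(g(b + d(b, j, b) + d(b, j, j) + d(j, b + j, b + j) + g(j, b, b) + h(b) + j, h(d(j, b + j, g(b, j, b))), d(b + j, b, j) + d(h(j), d(b, j, b), d(j, j, j))) + j, b, j) + j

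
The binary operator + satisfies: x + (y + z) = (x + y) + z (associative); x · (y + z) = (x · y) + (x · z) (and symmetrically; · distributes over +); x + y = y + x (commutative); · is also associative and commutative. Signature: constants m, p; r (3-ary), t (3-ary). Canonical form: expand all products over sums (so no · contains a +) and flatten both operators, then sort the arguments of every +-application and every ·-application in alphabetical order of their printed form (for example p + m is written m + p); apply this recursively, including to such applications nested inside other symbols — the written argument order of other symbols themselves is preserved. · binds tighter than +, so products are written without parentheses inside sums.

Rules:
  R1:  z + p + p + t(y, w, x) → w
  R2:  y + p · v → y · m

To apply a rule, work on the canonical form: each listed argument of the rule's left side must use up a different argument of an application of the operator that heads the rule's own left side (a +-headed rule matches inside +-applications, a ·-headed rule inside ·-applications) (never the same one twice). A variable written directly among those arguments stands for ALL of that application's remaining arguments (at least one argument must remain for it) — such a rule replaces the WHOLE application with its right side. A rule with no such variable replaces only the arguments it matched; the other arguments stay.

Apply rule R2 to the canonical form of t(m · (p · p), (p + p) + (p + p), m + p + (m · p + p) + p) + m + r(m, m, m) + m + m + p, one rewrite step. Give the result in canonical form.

Answer: m + m + m + p + r(m, m, m) + t(m · p · p, p + p + p + p, m · m + m · p + m · p + m · p)

Derivation:
Canonical form:  m + m + m + p + r(m, m, m) + t(m · p · p, p + p + p + p, m + m · p + p + p + p)
Apply R2:  consuming m · p;  v := m, y := m + p + p + p
Every leftover argument binds to the variable; the entire application is replaced.
New term:  m + m + m + p + r(m, m, m) + t(m · p · p, p + p + p + p, m · m + m · p + m · p + m · p)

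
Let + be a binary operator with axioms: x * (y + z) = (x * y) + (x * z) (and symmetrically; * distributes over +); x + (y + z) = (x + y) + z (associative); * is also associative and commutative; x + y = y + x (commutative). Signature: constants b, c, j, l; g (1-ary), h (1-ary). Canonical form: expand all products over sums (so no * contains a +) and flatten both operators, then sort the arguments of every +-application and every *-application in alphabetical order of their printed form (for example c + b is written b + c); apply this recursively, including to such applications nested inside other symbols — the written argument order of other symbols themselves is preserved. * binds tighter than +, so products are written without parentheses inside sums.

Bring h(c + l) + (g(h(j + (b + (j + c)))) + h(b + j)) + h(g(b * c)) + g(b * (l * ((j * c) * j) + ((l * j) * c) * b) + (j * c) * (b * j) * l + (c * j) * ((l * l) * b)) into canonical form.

Answer: g(b * b * c * j * l + b * c * j * j * l + b * c * j * j * l + b * c * j * l * l) + g(h(b + c + j + j)) + h(b + j) + h(c + l) + h(g(b * c))

Derivation:
Distribute:  h(c + l) + g(h(b + c + j + j)) + h(b + j) + h(g(b * c)) + g(b * b * c * j * l + b * c * j * j * l + b * c * j * j * l + b * c * j * l * l)
Sort:  g(b * b * c * j * l + b * c * j * j * l + b * c * j * j * l + b * c * j * l * l) + g(h(b + c + j + j)) + h(b + j) + h(c + l) + h(g(b * c))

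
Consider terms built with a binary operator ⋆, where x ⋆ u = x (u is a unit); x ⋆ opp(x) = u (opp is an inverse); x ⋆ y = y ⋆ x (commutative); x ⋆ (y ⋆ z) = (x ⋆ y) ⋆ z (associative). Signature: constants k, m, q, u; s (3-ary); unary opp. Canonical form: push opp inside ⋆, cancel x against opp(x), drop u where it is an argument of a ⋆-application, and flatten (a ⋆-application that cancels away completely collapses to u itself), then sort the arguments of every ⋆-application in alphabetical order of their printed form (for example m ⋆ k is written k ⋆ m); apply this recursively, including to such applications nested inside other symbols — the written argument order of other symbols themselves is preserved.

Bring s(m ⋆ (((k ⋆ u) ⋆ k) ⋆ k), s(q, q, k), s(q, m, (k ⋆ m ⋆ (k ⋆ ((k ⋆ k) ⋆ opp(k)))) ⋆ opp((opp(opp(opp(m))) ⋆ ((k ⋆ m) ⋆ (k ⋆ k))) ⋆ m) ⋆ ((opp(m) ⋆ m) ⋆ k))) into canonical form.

Descend into:  (k ⋆ m ⋆ (k ⋆ ((k ⋆ k) ⋆ opp(k)))) ⋆ opp((opp(opp(opp(m))) ⋆ ((k ⋆ m) ⋆ (k ⋆ k))) ⋆ m) ⋆ ((opp(m) ⋆ m) ⋆ k)
Push opp inside:  distribute opp over ⋆ and collapse double opp
Inverses cancel:  m cancels
Combine occurrences:  k
Rebuild:  s(k ⋆ k ⋆ k ⋆ m, s(q, q, k), s(q, m, k))

Answer: s(k ⋆ k ⋆ k ⋆ m, s(q, q, k), s(q, m, k))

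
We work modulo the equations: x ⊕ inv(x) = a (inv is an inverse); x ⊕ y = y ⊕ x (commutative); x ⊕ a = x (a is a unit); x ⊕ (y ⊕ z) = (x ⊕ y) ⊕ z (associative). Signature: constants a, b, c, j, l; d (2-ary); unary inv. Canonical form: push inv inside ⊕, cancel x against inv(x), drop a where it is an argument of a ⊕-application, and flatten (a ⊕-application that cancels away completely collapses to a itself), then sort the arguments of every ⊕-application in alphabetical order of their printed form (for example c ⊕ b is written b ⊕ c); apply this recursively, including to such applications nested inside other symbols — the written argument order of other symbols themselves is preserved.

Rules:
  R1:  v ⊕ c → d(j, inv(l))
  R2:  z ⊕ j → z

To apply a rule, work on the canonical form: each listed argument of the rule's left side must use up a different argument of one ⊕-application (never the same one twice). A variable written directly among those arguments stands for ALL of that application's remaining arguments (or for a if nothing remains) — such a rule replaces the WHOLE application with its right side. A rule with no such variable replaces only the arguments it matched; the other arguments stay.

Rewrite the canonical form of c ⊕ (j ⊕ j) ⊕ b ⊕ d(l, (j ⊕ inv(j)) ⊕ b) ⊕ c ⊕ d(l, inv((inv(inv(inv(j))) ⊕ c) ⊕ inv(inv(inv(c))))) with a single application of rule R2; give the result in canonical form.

Answer: b ⊕ c ⊕ c ⊕ d(l, b) ⊕ d(l, j) ⊕ j

Derivation:
Canonical form:  b ⊕ c ⊕ c ⊕ d(l, b) ⊕ d(l, j) ⊕ j ⊕ j
Match R2:  consume j;  z := b ⊕ c ⊕ c ⊕ d(l, b) ⊕ d(l, j) ⊕ j
Every leftover argument binds to the variable; the entire application is replaced.
Result:  b ⊕ c ⊕ c ⊕ d(l, b) ⊕ d(l, j) ⊕ j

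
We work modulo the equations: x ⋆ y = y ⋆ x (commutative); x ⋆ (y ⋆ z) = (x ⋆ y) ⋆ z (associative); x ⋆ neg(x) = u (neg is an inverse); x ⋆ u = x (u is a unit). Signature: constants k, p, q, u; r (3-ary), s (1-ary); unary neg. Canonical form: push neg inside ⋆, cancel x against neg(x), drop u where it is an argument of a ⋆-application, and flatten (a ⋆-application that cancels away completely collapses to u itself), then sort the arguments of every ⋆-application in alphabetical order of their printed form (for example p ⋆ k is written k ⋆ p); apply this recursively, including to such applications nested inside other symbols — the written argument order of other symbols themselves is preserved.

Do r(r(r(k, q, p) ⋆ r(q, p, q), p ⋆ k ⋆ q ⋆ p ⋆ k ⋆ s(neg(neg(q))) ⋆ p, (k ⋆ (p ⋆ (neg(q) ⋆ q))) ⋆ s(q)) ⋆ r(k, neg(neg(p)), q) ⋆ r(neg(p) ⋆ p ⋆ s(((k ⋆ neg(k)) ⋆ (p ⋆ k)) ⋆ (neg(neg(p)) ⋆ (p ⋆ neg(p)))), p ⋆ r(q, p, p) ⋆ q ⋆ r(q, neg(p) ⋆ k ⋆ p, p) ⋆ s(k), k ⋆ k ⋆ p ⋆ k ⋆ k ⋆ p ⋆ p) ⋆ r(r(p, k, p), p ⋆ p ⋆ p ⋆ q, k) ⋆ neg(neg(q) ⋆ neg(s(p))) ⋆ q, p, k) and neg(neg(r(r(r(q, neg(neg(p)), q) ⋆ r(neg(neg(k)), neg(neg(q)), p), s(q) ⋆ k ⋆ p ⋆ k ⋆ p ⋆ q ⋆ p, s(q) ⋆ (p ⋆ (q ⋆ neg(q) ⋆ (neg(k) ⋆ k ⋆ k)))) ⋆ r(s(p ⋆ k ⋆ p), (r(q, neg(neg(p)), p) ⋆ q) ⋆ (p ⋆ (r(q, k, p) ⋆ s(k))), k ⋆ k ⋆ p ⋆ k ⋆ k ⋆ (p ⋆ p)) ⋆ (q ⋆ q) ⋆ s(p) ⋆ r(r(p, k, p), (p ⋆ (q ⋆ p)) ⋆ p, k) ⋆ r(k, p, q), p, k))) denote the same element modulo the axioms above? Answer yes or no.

Answer: yes — both canonical forms are r(q ⋆ q ⋆ r(k, p, q) ⋆ r(r(k, q, p) ⋆ r(q, p, q), k ⋆ k ⋆ p ⋆ p ⋆ p ⋆ q ⋆ s(q), k ⋆ p ⋆ s(q)) ⋆ r(r(p, k, p), p ⋆ p ⋆ p ⋆ q, k) ⋆ r(s(k ⋆ p ⋆ p), p ⋆ q ⋆ r(q, k, p) ⋆ r(q, p, p) ⋆ s(k), k ⋆ k ⋆ k ⋆ k ⋆ p ⋆ p ⋆ p) ⋆ s(p), p, k)

Derivation:
Left:  r(r(r(k, q, p) ⋆ r(q, p, q), p ⋆ k ⋆ q ⋆ p ⋆ k ⋆ s(neg(neg(q))) ⋆ p, (k ⋆ (p ⋆ (neg(q) ⋆ q))) ⋆ s(q)) ⋆ r(k, neg(neg(p)), q) ⋆ r(neg(p) ⋆ p ⋆ s(((k ⋆ neg(k)) ⋆ (p ⋆ k)) ⋆ (neg(neg(p)) ⋆ (p ⋆ neg(p)))), p ⋆ r(q, p, p) ⋆ q ⋆ r(q, neg(p) ⋆ k ⋆ p, p) ⋆ s(k), k ⋆ k ⋆ p ⋆ k ⋆ k ⋆ p ⋆ p) ⋆ r(r(p, k, p), p ⋆ p ⋆ p ⋆ q, k) ⋆ neg(neg(q) ⋆ neg(s(p))) ⋆ q, p, k)
  Descend into:  r(r(k, q, p) ⋆ r(q, p, q), p ⋆ k ⋆ q ⋆ p ⋆ k ⋆ s(neg(neg(q))) ⋆ p, (k ⋆ (p ⋆ (neg(q) ⋆ q))) ⋆ s(q)) ⋆ r(k, neg(neg(p)), q) ⋆ r(neg(p) ⋆ p ⋆ s(((k ⋆ neg(k)) ⋆ (p ⋆ k)) ⋆ (neg(neg(p)) ⋆ (p ⋆ neg(p)))), p ⋆ r(q, p, p) ⋆ q ⋆ r(q, neg(p) ⋆ k ⋆ p, p) ⋆ s(k), k ⋆ k ⋆ p ⋆ k ⋆ k ⋆ p ⋆ p) ⋆ r(r(p, k, p), p ⋆ p ⋆ p ⋆ q, k) ⋆ neg(neg(q) ⋆ neg(s(p))) ⋆ q
  Push neg inside:  distribute neg over ⋆ and collapse double neg
  Collect terms:  r(r(k, q, p) ⋆ r(q, p, q), k ⋆ k ⋆ p ⋆ p ⋆ p ⋆ q ⋆ s(q), k ⋆ p ⋆ s(q)) ⋆ r(k, p, q) ⋆ r(s(k ⋆ p ⋆ p), p ⋆ q ⋆ r(q, k, p) ⋆ r(q, p, p) ⋆ s(k), k ⋆ k ⋆ k ⋆ k ⋆ p ⋆ p ⋆ p) ⋆ r(r(p, k, p), p ⋆ p ⋆ p ⋆ q, k) ⋆ q ⋆ q ⋆ s(p)
  Order the arguments:  q ⋆ q ⋆ r(k, p, q) ⋆ r(r(k, q, p) ⋆ r(q, p, q), k ⋆ k ⋆ p ⋆ p ⋆ p ⋆ q ⋆ s(q), k ⋆ p ⋆ s(q)) ⋆ r(r(p, k, p), p ⋆ p ⋆ p ⋆ q, k) ⋆ r(s(k ⋆ p ⋆ p), p ⋆ q ⋆ r(q, k, p) ⋆ r(q, p, p) ⋆ s(k), k ⋆ k ⋆ k ⋆ k ⋆ p ⋆ p ⋆ p) ⋆ s(p)
  Reassemble:  r(q ⋆ q ⋆ r(k, p, q) ⋆ r(r(k, q, p) ⋆ r(q, p, q), k ⋆ k ⋆ p ⋆ p ⋆ p ⋆ q ⋆ s(q), k ⋆ p ⋆ s(q)) ⋆ r(r(p, k, p), p ⋆ p ⋆ p ⋆ q, k) ⋆ r(s(k ⋆ p ⋆ p), p ⋆ q ⋆ r(q, k, p) ⋆ r(q, p, p) ⋆ s(k), k ⋆ k ⋆ k ⋆ k ⋆ p ⋆ p ⋆ p) ⋆ s(p), p, k)
Right:  neg(neg(r(r(r(q, neg(neg(p)), q) ⋆ r(neg(neg(k)), neg(neg(q)), p), s(q) ⋆ k ⋆ p ⋆ k ⋆ p ⋆ q ⋆ p, s(q) ⋆ (p ⋆ (q ⋆ neg(q) ⋆ (neg(k) ⋆ k ⋆ k)))) ⋆ r(s(p ⋆ k ⋆ p), (r(q, neg(neg(p)), p) ⋆ q) ⋆ (p ⋆ (r(q, k, p) ⋆ s(k))), k ⋆ k ⋆ p ⋆ k ⋆ k ⋆ (p ⋆ p)) ⋆ (q ⋆ q) ⋆ s(p) ⋆ r(r(p, k, p), (p ⋆ (q ⋆ p)) ⋆ p, k) ⋆ r(k, p, q), p, k)))
  Push neg inside:  distribute neg over ⋆ and collapse double neg
  Collect terms:  r(q ⋆ q ⋆ r(k, p, q) ⋆ r(r(k, q, p) ⋆ r(q, p, q), k ⋆ k ⋆ p ⋆ p ⋆ p ⋆ q ⋆ s(q), k ⋆ p ⋆ s(q)) ⋆ r(r(p, k, p), p ⋆ p ⋆ p ⋆ q, k) ⋆ r(s(k ⋆ p ⋆ p), p ⋆ q ⋆ r(q, k, p) ⋆ r(q, p, p) ⋆ s(k), k ⋆ k ⋆ k ⋆ k ⋆ p ⋆ p ⋆ p) ⋆ s(p), p, k)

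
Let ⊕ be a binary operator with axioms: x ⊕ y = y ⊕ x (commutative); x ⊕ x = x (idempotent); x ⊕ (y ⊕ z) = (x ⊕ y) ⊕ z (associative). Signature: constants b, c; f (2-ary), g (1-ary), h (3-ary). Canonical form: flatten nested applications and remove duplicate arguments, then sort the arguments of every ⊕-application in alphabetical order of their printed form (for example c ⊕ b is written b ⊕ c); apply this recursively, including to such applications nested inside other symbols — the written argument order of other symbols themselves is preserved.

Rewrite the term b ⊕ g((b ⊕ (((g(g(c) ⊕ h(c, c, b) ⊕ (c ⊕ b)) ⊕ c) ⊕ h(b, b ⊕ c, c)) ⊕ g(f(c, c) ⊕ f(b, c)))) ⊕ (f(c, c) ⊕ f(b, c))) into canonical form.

Answer: b ⊕ g(b ⊕ c ⊕ f(b, c) ⊕ f(c, c) ⊕ g(b ⊕ c ⊕ g(c) ⊕ h(c, c, b)) ⊕ g(f(b, c) ⊕ f(c, c)) ⊕ h(b, b ⊕ c, c))

Derivation:
Simplify inside:  g((b ⊕ (((g(g(c) ⊕ h(c, c, b) ⊕ (c ⊕ b)) ⊕ c) ⊕ h(b, b ⊕ c, c)) ⊕ g(f(c, c) ⊕ f(b, c)))) ⊕ (f(c, c) ⊕ f(b, c)))  →  g(b ⊕ c ⊕ f(b, c) ⊕ f(c, c) ⊕ g(b ⊕ c ⊕ g(c) ⊕ h(c, c, b)) ⊕ g(f(b, c) ⊕ f(c, c)) ⊕ h(b, b ⊕ c, c))
Order the arguments:  b ⊕ g(b ⊕ c ⊕ f(b, c) ⊕ f(c, c) ⊕ g(b ⊕ c ⊕ g(c) ⊕ h(c, c, b)) ⊕ g(f(b, c) ⊕ f(c, c)) ⊕ h(b, b ⊕ c, c))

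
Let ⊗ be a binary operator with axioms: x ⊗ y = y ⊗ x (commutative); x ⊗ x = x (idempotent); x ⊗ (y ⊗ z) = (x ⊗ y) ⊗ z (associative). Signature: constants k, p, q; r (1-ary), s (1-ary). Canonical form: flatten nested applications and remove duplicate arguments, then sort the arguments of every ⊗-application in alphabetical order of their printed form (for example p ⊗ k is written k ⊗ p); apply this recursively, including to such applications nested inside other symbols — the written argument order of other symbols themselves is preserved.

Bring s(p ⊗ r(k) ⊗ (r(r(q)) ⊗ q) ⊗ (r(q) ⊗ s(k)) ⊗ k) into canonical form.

Answer: s(k ⊗ p ⊗ q ⊗ r(k) ⊗ r(q) ⊗ r(r(q)) ⊗ s(k))

Derivation:
Descend into:  p ⊗ r(k) ⊗ (r(r(q)) ⊗ q) ⊗ (r(q) ⊗ s(k)) ⊗ k
Merge nested applications:  p ⊗ r(k) ⊗ r(r(q)) ⊗ q ⊗ r(q) ⊗ s(k) ⊗ k
Order the arguments:  k ⊗ p ⊗ q ⊗ r(k) ⊗ r(q) ⊗ r(r(q)) ⊗ s(k)
Rebuild:  s(k ⊗ p ⊗ q ⊗ r(k) ⊗ r(q) ⊗ r(r(q)) ⊗ s(k))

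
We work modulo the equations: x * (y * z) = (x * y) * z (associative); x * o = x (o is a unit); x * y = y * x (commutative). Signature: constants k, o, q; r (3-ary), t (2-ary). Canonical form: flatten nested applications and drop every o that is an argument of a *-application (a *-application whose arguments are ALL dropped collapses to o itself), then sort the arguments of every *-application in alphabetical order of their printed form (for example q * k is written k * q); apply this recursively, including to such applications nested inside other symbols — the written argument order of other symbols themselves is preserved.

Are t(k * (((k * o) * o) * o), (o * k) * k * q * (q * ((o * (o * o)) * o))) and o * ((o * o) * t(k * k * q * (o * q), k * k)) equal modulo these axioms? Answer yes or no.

Left:  t(k * (((k * o) * o) * o), (o * k) * k * q * (q * ((o * (o * o)) * o)))
  Descend into:  (o * k) * k * q * (q * ((o * (o * o)) * o))
  Merge nested applications:  o * k * k * q * q * o * o * o * o
  Drop the unit:  drop o (×5)
  Sort arguments:  k * k * q * q
  Put back:  t(k * k, k * k * q * q)
Right:  o * ((o * o) * t(k * k * q * (o * q), k * k))
  Un-nest:  o * o * o * t(k * k * q * (o * q), k * k)
  Canonicalize subterm:  t(k * k * q * (o * q), k * k)  →  t(k * k * q * q, k * k)
  Drop the unit:  drop o (×3)
  Order the arguments:  t(k * k * q * q, k * k)

Answer: no — t(k * k, k * k * q * q) vs t(k * k * q * q, k * k)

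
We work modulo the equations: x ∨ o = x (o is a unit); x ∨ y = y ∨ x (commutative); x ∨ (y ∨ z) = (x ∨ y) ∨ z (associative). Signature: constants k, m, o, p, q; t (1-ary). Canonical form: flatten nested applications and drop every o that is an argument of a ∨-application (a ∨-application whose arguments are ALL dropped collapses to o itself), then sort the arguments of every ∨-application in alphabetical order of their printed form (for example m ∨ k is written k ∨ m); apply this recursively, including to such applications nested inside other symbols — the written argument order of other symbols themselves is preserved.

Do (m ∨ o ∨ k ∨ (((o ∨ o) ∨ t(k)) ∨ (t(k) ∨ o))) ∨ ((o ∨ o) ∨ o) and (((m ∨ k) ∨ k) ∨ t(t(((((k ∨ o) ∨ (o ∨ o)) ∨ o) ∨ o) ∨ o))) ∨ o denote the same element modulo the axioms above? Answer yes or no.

Answer: no — k ∨ m ∨ t(k) ∨ t(k) vs k ∨ k ∨ m ∨ t(t(k))

Derivation:
Left:  (m ∨ o ∨ k ∨ (((o ∨ o) ∨ t(k)) ∨ (t(k) ∨ o))) ∨ ((o ∨ o) ∨ o)
  Flatten:  m ∨ o ∨ k ∨ o ∨ o ∨ t(k) ∨ t(k) ∨ o ∨ o ∨ o ∨ o
  Unit:  drop o (×7)
  Sort arguments:  k ∨ m ∨ t(k) ∨ t(k)
Right:  (((m ∨ k) ∨ k) ∨ t(t(((((k ∨ o) ∨ (o ∨ o)) ∨ o) ∨ o) ∨ o))) ∨ o
  Un-nest:  m ∨ k ∨ k ∨ t(t(((((k ∨ o) ∨ (o ∨ o)) ∨ o) ∨ o) ∨ o)) ∨ o
  Inside:  t(t(((((k ∨ o) ∨ (o ∨ o)) ∨ o) ∨ o) ∨ o))  →  t(t(k))
  Unit:  drop o
  Order the arguments:  k ∨ k ∨ m ∨ t(t(k))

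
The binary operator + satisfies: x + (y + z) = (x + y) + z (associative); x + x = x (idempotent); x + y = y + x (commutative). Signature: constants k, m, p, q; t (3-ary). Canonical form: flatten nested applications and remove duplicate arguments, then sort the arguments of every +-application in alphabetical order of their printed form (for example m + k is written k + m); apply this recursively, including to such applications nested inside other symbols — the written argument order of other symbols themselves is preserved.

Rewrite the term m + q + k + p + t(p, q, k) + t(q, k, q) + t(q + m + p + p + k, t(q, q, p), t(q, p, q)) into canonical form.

Simplify inside:  t(q + m + p + p + k, t(q, q, p), t(q, p, q))  →  t(k + m + p + q, t(q, q, p), t(q, p, q))
Sort:  k + m + p + q + t(k + m + p + q, t(q, q, p), t(q, p, q)) + t(p, q, k) + t(q, k, q)

Answer: k + m + p + q + t(k + m + p + q, t(q, q, p), t(q, p, q)) + t(p, q, k) + t(q, k, q)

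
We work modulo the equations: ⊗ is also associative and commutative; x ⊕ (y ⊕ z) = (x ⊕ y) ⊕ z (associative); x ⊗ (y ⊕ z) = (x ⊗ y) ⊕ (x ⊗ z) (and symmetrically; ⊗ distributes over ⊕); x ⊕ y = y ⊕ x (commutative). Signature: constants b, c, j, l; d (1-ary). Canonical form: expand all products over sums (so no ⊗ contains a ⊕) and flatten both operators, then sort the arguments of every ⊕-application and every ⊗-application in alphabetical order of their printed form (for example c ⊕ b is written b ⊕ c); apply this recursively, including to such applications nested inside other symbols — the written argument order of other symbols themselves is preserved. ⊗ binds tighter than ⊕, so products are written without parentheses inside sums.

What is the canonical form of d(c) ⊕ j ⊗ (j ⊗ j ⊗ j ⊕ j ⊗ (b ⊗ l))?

Answer: b ⊗ j ⊗ j ⊗ l ⊕ d(c) ⊕ j ⊗ j ⊗ j ⊗ j

Derivation:
Distribute:  d(c) ⊕ j ⊗ j ⊗ j ⊗ j ⊕ b ⊗ j ⊗ j ⊗ l
Sort arguments:  b ⊗ j ⊗ j ⊗ l ⊕ d(c) ⊕ j ⊗ j ⊗ j ⊗ j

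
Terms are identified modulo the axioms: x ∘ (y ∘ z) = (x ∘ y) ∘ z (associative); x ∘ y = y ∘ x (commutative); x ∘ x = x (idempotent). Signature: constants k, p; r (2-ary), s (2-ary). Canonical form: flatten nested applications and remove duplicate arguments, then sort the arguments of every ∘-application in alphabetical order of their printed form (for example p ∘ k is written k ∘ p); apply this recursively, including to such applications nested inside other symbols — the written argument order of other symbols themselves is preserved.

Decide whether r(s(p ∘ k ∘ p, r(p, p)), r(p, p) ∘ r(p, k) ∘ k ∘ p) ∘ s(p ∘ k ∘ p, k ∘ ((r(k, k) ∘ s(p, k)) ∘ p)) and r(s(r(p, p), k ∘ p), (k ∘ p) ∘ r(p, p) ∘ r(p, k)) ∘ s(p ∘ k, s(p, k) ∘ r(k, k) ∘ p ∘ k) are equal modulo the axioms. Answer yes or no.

Answer: no — r(s(k ∘ p, r(p, p)), k ∘ p ∘ r(p, k) ∘ r(p, p)) ∘ s(k ∘ p, k ∘ p ∘ r(k, k) ∘ s(p, k)) vs r(s(r(p, p), k ∘ p), k ∘ p ∘ r(p, k) ∘ r(p, p)) ∘ s(k ∘ p, k ∘ p ∘ r(k, k) ∘ s(p, k))

Derivation:
Left:  r(s(p ∘ k ∘ p, r(p, p)), r(p, p) ∘ r(p, k) ∘ k ∘ p) ∘ s(p ∘ k ∘ p, k ∘ ((r(k, k) ∘ s(p, k)) ∘ p))
  Canonicalize subterm:  r(s(p ∘ k ∘ p, r(p, p)), r(p, p) ∘ r(p, k) ∘ k ∘ p)  →  r(s(k ∘ p, r(p, p)), k ∘ p ∘ r(p, k) ∘ r(p, p))
  Canonicalize subterm:  s(p ∘ k ∘ p, k ∘ ((r(k, k) ∘ s(p, k)) ∘ p))  →  s(k ∘ p, k ∘ p ∘ r(k, k) ∘ s(p, k))
  Sort arguments:  r(s(k ∘ p, r(p, p)), k ∘ p ∘ r(p, k) ∘ r(p, p)) ∘ s(k ∘ p, k ∘ p ∘ r(k, k) ∘ s(p, k))
Right:  r(s(r(p, p), k ∘ p), (k ∘ p) ∘ r(p, p) ∘ r(p, k)) ∘ s(p ∘ k, s(p, k) ∘ r(k, k) ∘ p ∘ k)
  Canonicalize subterm:  r(s(r(p, p), k ∘ p), (k ∘ p) ∘ r(p, p) ∘ r(p, k))  →  r(s(r(p, p), k ∘ p), k ∘ p ∘ r(p, k) ∘ r(p, p))
  Simplify inside:  s(p ∘ k, s(p, k) ∘ r(k, k) ∘ p ∘ k)  →  s(k ∘ p, k ∘ p ∘ r(k, k) ∘ s(p, k))
  Sort:  r(s(r(p, p), k ∘ p), k ∘ p ∘ r(p, k) ∘ r(p, p)) ∘ s(k ∘ p, k ∘ p ∘ r(k, k) ∘ s(p, k))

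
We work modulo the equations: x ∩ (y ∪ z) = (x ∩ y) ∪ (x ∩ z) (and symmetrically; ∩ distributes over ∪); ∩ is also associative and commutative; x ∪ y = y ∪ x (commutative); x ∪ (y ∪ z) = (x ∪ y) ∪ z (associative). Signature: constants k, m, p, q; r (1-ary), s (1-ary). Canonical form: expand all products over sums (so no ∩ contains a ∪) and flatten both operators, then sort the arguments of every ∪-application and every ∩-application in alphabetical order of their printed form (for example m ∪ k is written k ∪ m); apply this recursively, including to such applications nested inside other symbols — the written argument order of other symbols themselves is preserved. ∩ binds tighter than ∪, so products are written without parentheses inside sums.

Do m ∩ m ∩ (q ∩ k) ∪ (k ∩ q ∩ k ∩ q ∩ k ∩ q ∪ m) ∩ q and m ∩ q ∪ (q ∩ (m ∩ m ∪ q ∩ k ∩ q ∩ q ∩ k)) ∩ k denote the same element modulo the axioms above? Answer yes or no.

Answer: yes — both canonical forms are k ∩ k ∩ k ∩ q ∩ q ∩ q ∩ q ∪ k ∩ m ∩ m ∩ q ∪ m ∩ q

Derivation:
Left:  m ∩ m ∩ (q ∩ k) ∪ (k ∩ q ∩ k ∩ q ∩ k ∩ q ∪ m) ∩ q
  Expand:  k ∩ m ∩ m ∩ q ∪ k ∩ k ∩ k ∩ q ∩ q ∩ q ∩ q ∪ m ∩ q
  Sort arguments:  k ∩ k ∩ k ∩ q ∩ q ∩ q ∩ q ∪ k ∩ m ∩ m ∩ q ∪ m ∩ q
Right:  m ∩ q ∪ (q ∩ (m ∩ m ∪ q ∩ k ∩ q ∩ q ∩ k)) ∩ k
  Expand:  m ∩ q ∪ k ∩ m ∩ m ∩ q ∪ k ∩ k ∩ k ∩ q ∩ q ∩ q ∩ q
  Sort arguments:  k ∩ k ∩ k ∩ q ∩ q ∩ q ∩ q ∪ k ∩ m ∩ m ∩ q ∪ m ∩ q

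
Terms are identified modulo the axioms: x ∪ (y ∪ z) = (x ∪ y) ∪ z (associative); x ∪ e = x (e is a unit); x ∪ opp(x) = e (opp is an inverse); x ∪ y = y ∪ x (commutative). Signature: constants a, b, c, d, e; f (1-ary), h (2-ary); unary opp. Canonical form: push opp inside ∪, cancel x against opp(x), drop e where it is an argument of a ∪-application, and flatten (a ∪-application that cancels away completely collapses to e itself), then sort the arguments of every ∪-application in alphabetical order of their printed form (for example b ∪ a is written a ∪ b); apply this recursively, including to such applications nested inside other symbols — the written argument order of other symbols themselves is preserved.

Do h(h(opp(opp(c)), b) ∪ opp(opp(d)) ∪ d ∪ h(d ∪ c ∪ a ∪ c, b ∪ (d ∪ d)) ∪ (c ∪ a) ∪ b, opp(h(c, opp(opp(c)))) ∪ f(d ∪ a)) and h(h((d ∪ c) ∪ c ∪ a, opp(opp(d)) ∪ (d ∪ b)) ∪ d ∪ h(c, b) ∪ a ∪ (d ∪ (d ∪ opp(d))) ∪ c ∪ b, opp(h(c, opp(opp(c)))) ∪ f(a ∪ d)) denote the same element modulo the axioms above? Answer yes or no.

Answer: yes — both canonical forms are h(a ∪ b ∪ c ∪ d ∪ d ∪ h(a ∪ c ∪ c ∪ d, b ∪ d ∪ d) ∪ h(c, b), f(a ∪ d) ∪ opp(h(c, c)))

Derivation:
Left:  h(h(opp(opp(c)), b) ∪ opp(opp(d)) ∪ d ∪ h(d ∪ c ∪ a ∪ c, b ∪ (d ∪ d)) ∪ (c ∪ a) ∪ b, opp(h(c, opp(opp(c)))) ∪ f(d ∪ a))
  Descend into:  h(opp(opp(c)), b) ∪ opp(opp(d)) ∪ d ∪ h(d ∪ c ∪ a ∪ c, b ∪ (d ∪ d)) ∪ (c ∪ a) ∪ b
  Push opp inside:  distribute opp over ∪ and collapse double opp
  Collect:  h(c, b) ∪ d ∪ d ∪ h(a ∪ c ∪ c ∪ d, b ∪ d ∪ d) ∪ c ∪ a ∪ b
  Order the arguments:  a ∪ b ∪ c ∪ d ∪ d ∪ h(a ∪ c ∪ c ∪ d, b ∪ d ∪ d) ∪ h(c, b)
  Put back:  h(a ∪ b ∪ c ∪ d ∪ d ∪ h(a ∪ c ∪ c ∪ d, b ∪ d ∪ d) ∪ h(c, b), f(a ∪ d) ∪ opp(h(c, c)))
Right:  h(h((d ∪ c) ∪ c ∪ a, opp(opp(d)) ∪ (d ∪ b)) ∪ d ∪ h(c, b) ∪ a ∪ (d ∪ (d ∪ opp(d))) ∪ c ∪ b, opp(h(c, opp(opp(c)))) ∪ f(a ∪ d))
  Descend into:  h((d ∪ c) ∪ c ∪ a, opp(opp(d)) ∪ (d ∪ b)) ∪ d ∪ h(c, b) ∪ a ∪ (d ∪ (d ∪ opp(d))) ∪ c ∪ b
  Push opp inside:  distribute opp over ∪ and collapse double opp
  Combine occurrences:  h(a ∪ c ∪ c ∪ d, b ∪ d ∪ d) ∪ d ∪ d ∪ h(c, b) ∪ a ∪ c ∪ b
  Sort:  a ∪ b ∪ c ∪ d ∪ d ∪ h(a ∪ c ∪ c ∪ d, b ∪ d ∪ d) ∪ h(c, b)
  Rebuild:  h(a ∪ b ∪ c ∪ d ∪ d ∪ h(a ∪ c ∪ c ∪ d, b ∪ d ∪ d) ∪ h(c, b), f(a ∪ d) ∪ opp(h(c, c)))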